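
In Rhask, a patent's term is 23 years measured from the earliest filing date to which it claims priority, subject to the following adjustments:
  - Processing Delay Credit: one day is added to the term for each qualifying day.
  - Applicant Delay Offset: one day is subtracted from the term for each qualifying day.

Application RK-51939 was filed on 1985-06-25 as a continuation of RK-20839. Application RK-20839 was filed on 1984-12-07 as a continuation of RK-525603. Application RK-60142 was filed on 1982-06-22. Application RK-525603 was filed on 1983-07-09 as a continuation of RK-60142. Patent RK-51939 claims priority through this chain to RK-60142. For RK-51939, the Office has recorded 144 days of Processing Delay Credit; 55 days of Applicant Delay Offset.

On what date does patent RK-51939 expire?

Earliest priority filing: 22 June 1982.
Base term: 22 June 1982 + 23 years → 22 June 2005.
Processing Delay Credit: +144 days → 13 November 2005.
Applicant Delay Offset: −55 days → 19 September 2005.

September 19, 2005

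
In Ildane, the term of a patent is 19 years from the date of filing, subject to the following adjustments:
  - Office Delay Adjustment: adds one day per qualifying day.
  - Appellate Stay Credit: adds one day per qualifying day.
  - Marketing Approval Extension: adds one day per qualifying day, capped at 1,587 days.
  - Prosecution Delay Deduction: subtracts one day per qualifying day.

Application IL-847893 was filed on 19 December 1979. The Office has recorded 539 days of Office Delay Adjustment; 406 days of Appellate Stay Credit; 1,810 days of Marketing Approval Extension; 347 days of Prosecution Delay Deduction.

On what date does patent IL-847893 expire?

Base term: filing date + 19 years → 19 December 1998.
Office Delay Adjustment: +539 days → 10 June 2000.
Appellate Stay Credit: +406 days → 21 July 2001.
Marketing Approval Extension: 1810 days claimed exceeds the 1587-day cap, so +1587 days → 24 November 2005.
Prosecution Delay Deduction: −347 days → 12 December 2004.

December 12, 2004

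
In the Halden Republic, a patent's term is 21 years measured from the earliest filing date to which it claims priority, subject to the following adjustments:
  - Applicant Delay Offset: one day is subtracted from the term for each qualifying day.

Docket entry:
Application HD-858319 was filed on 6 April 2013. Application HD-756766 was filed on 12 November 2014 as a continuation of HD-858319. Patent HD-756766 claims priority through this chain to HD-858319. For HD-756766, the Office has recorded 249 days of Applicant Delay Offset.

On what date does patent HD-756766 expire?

Earliest priority filing: 6 April 2013.
Base term: 6 April 2013 + 21 years → 6 April 2034.
Applicant Delay Offset: −249 days → 31 July 2033.

July 31, 2033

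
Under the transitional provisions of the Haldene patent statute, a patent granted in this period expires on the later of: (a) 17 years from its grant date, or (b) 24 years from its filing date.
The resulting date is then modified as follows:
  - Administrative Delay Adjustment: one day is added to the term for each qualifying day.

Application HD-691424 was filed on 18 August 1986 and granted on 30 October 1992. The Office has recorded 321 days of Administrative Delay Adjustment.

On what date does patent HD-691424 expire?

2011-07-05

(a) grant + 17 years → 30 October 2009.
(b) filing + 24 years → 18 August 2010.
Later of the two: 18 August 2010.
Administrative Delay Adjustment: +321 days → 5 July 2011.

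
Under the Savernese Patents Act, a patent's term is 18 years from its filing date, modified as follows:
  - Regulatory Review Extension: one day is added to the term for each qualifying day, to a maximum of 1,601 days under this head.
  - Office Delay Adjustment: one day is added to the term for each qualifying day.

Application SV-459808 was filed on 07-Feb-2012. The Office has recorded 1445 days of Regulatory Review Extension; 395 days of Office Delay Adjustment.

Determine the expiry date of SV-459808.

2035-02-21

Base term: filing date + 18 years → 7 February 2030.
Regulatory Review Extension: 1445 days (within the 1601-day cap) → +1445 days → 22 January 2034.
Office Delay Adjustment: +395 days → 21 February 2035.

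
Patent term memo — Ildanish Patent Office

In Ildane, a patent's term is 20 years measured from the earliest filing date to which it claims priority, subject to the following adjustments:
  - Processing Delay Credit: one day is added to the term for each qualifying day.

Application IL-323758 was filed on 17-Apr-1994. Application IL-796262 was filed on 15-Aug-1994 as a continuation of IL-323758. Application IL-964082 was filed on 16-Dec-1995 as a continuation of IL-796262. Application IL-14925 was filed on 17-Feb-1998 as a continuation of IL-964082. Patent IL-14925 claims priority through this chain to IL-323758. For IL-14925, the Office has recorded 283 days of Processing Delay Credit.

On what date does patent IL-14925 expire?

2015-01-25

Earliest priority filing: 17 April 1994.
Base term: 17 April 1994 + 20 years → 17 April 2014.
Processing Delay Credit: +283 days → 25 January 2015.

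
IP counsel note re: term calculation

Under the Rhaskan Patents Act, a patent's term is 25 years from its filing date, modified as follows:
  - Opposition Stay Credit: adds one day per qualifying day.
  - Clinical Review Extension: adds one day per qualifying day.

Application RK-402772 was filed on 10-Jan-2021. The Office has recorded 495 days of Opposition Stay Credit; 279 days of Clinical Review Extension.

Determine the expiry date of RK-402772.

Base term: filing date + 25 years → 10 January 2046.
Opposition Stay Credit: +495 days → 20 May 2047.
Clinical Review Extension: +279 days → 23 February 2048.

February 23, 2048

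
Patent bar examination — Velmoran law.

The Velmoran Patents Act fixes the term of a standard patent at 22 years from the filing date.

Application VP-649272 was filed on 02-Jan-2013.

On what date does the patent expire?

2035-01-02

Filing date + 22 years → 2 January 2035.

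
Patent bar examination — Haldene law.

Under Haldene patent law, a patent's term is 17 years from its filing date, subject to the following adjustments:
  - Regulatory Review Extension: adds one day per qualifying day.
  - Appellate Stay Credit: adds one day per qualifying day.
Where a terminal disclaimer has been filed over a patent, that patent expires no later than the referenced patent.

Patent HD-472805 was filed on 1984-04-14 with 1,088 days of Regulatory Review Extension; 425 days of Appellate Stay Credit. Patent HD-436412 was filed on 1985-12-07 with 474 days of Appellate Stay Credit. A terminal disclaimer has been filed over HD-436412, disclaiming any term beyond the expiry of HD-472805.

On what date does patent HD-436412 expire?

March 25, 2004

Natural term of HD-436412:
  Base: filing + 17 years → 7 December 2002.
  Appellate Stay Credit: +474 days → 25 March 2004.
Expiry of referenced patent HD-472805:
  Base: filing + 17 years → 14 April 2001.
  Regulatory Review Extension: +1088 days → 6 April 2004.
  Appellate Stay Credit: +425 days → 5 June 2005.
Terminal disclaimer: HD-436412 expires on the earlier of 25 March 2004 and 5 June 2005.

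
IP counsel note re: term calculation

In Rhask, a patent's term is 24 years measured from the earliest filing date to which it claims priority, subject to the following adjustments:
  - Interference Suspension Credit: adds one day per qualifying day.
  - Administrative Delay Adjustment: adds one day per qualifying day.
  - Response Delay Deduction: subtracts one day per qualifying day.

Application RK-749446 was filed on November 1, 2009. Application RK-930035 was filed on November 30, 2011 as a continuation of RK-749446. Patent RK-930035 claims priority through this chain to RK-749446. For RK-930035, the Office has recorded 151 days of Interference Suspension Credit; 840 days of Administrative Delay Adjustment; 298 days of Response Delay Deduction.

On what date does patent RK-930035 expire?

Earliest priority filing: 1 November 2009.
Base term: 1 November 2009 + 24 years → 1 November 2033.
Interference Suspension Credit: +151 days → 1 April 2034.
Administrative Delay Adjustment: +840 days → 19 July 2036.
Response Delay Deduction: −298 days → 25 September 2035.

September 25, 2035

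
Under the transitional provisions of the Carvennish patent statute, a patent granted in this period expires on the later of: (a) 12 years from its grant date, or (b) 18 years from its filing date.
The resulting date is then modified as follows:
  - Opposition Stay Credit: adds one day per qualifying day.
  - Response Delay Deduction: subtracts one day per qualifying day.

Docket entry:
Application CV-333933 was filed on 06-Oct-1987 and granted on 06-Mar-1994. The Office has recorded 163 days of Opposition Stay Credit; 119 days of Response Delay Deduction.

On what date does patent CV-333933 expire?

2006-04-19

(a) grant + 12 years → 6 March 2006.
(b) filing + 18 years → 6 October 2005.
Later of the two: 6 March 2006.
Opposition Stay Credit: +163 days → 16 August 2006.
Response Delay Deduction: −119 days → 19 April 2006.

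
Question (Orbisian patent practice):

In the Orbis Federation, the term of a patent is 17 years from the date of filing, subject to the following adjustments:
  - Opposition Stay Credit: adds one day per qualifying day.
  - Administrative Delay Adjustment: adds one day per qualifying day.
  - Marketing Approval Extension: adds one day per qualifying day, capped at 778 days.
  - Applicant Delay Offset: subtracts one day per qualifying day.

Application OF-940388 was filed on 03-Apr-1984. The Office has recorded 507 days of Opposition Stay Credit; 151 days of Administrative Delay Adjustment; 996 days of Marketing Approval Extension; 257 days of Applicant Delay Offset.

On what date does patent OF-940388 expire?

Base term: filing date + 17 years → 3 April 2001.
Opposition Stay Credit: +507 days → 23 August 2002.
Administrative Delay Adjustment: +151 days → 21 January 2003.
Marketing Approval Extension: 996 days claimed exceeds the 778-day cap, so +778 days → 9 March 2005.
Applicant Delay Offset: −257 days → 25 June 2004.

2004-06-25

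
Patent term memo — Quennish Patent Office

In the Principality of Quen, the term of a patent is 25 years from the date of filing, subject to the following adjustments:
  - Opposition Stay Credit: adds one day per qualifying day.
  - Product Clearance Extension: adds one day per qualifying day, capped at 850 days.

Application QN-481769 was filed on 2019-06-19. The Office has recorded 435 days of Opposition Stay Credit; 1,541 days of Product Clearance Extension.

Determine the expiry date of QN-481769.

Base term: filing date + 25 years → 19 June 2044.
Opposition Stay Credit: +435 days → 28 August 2045.
Product Clearance Extension: 1541 days claimed exceeds the 850-day cap, so +850 days → 26 December 2047.

December 26, 2047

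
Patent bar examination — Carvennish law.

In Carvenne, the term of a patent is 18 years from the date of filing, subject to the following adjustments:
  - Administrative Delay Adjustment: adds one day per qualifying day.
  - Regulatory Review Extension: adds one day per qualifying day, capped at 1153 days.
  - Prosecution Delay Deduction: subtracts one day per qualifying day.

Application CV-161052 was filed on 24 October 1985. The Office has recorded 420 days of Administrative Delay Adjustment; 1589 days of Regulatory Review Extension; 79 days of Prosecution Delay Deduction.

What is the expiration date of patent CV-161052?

Base term: filing date + 18 years → 24 October 2003.
Administrative Delay Adjustment: +420 days → 17 December 2004.
Regulatory Review Extension: 1589 days claimed exceeds the 1153-day cap, so +1153 days → 13 February 2008.
Prosecution Delay Deduction: −79 days → 26 November 2007.

November 26, 2007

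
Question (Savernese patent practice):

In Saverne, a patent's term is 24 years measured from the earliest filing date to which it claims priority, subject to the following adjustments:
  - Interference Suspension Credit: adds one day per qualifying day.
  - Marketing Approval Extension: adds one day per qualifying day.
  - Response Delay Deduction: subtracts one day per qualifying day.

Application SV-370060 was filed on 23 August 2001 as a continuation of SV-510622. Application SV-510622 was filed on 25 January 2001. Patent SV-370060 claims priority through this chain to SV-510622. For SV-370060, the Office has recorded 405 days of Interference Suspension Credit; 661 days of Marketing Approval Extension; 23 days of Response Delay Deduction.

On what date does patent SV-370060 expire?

2027-12-04

Earliest priority filing: 25 January 2001.
Base term: 25 January 2001 + 24 years → 25 January 2025.
Interference Suspension Credit: +405 days → 6 March 2026.
Marketing Approval Extension: +661 days → 27 December 2027.
Response Delay Deduction: −23 days → 4 December 2027.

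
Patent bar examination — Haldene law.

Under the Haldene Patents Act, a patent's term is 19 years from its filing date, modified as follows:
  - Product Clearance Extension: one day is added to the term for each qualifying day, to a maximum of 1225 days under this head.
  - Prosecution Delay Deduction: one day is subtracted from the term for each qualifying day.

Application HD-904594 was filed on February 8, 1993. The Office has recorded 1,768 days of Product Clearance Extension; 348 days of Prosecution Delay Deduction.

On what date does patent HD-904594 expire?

Base term: filing date + 19 years → 8 February 2012.
Product Clearance Extension: 1768 days claimed exceeds the 1225-day cap, so +1225 days → 17 June 2015.
Prosecution Delay Deduction: −348 days → 4 July 2014.

2014-07-04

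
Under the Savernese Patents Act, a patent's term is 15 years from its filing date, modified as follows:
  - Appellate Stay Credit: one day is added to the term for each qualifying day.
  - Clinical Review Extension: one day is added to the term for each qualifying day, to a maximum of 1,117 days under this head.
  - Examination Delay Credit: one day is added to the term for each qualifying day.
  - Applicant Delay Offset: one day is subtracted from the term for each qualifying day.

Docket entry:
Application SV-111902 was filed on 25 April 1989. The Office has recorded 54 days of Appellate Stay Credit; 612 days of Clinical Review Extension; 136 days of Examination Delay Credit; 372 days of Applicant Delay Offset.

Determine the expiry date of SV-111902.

Base term: filing date + 15 years → 25 April 2004.
Appellate Stay Credit: +54 days → 18 June 2004.
Clinical Review Extension: 612 days (within the 1117-day cap) → +612 days → 20 February 2006.
Examination Delay Credit: +136 days → 6 July 2006.
Applicant Delay Offset: −372 days → 29 June 2005.

2005-06-29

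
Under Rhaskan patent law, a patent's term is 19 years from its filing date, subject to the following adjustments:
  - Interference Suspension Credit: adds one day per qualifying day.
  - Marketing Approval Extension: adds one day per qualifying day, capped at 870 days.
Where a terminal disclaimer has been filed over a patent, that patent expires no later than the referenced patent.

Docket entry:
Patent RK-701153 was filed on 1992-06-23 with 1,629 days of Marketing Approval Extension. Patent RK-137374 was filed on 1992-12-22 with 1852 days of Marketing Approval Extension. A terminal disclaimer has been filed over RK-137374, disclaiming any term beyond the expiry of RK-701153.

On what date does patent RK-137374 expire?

Natural term of RK-137374:
  Base: filing + 19 years → 22 December 2011.
  Marketing Approval Extension: 1852 days claimed exceeds the 870-day cap, so +870 days → 10 May 2014.
Expiry of referenced patent RK-701153:
  Base: filing + 19 years → 23 June 2011.
  Marketing Approval Extension: 1629 days claimed exceeds the 870-day cap, so +870 days → 9 November 2013.
Terminal disclaimer: RK-137374 expires on the earlier of 10 May 2014 and 9 November 2013.

November 9, 2013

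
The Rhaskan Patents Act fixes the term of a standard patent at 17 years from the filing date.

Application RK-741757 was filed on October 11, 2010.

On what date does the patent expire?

Filing date + 17 years → 11 October 2027.

2027-10-11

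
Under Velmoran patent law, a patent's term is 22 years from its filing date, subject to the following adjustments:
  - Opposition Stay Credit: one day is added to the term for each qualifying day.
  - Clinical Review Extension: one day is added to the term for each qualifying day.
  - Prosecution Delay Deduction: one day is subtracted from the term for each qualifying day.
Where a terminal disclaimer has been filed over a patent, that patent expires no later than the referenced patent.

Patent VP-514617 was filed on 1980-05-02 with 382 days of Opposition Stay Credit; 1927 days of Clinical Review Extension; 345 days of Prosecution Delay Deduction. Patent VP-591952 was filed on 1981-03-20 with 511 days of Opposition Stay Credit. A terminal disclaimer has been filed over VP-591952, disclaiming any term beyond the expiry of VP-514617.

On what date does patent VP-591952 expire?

August 12, 2004

Natural term of VP-591952:
  Base: filing + 22 years → 20 March 2003.
  Opposition Stay Credit: +511 days → 12 August 2004.
Expiry of referenced patent VP-514617:
  Base: filing + 22 years → 2 May 2002.
  Opposition Stay Credit: +382 days → 19 May 2003.
  Clinical Review Extension: +1927 days → 27 August 2008.
  Prosecution Delay Deduction: −345 days → 17 September 2007.
Terminal disclaimer: VP-591952 expires on the earlier of 12 August 2004 and 17 September 2007.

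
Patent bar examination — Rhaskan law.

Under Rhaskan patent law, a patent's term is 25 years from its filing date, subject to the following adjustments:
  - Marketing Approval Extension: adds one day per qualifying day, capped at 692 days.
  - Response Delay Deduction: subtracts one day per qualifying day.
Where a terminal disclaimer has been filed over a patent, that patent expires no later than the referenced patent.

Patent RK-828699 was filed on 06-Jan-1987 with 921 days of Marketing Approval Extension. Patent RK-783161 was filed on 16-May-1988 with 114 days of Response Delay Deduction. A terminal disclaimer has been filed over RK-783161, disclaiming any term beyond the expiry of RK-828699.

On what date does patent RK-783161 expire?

Natural term of RK-783161:
  Base: filing + 25 years → 16 May 2013.
  Response Delay Deduction: −114 days → 22 January 2013.
Expiry of referenced patent RK-828699:
  Base: filing + 25 years → 6 January 2012.
  Marketing Approval Extension: 921 days claimed exceeds the 692-day cap, so +692 days → 28 November 2013.
Terminal disclaimer: RK-783161 expires on the earlier of 22 January 2013 and 28 November 2013.

January 22, 2013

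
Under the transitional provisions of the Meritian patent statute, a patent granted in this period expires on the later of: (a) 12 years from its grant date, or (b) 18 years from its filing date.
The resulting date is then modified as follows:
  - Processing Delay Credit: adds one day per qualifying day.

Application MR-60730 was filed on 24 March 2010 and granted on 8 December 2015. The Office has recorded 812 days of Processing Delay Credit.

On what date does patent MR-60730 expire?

June 14, 2030

(a) grant + 12 years → 8 December 2027.
(b) filing + 18 years → 24 March 2028.
Later of the two: 24 March 2028.
Processing Delay Credit: +812 days → 14 June 2030.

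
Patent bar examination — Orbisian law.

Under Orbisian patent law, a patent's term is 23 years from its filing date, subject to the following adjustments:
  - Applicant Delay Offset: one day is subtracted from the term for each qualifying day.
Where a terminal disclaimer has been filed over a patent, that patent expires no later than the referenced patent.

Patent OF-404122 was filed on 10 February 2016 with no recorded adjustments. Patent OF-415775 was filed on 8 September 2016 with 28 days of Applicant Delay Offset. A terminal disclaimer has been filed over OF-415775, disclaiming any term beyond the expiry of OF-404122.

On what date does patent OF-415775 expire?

2039-02-10

Natural term of OF-415775:
  Base: filing + 23 years → 8 September 2039.
  Applicant Delay Offset: −28 days → 11 August 2039.
Expiry of referenced patent OF-404122:
  Base: filing + 23 years → 10 February 2039.
Terminal disclaimer: OF-415775 expires on the earlier of 11 August 2039 and 10 February 2039.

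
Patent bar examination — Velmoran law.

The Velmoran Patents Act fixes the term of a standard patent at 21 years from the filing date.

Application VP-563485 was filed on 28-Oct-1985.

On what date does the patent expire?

Filing date + 21 years → 28 October 2006.

October 28, 2006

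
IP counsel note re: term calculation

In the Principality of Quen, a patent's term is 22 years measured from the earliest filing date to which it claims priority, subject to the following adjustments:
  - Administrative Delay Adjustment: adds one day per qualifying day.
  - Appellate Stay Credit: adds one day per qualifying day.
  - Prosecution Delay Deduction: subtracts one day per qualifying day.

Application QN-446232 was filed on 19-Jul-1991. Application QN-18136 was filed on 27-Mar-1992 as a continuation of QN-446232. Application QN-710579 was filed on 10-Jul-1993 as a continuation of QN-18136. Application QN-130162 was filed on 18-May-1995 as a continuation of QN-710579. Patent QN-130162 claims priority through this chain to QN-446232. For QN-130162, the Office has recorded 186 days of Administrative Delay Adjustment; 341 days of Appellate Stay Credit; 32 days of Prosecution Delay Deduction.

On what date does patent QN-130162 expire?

Earliest priority filing: 19 July 1991.
Base term: 19 July 1991 + 22 years → 19 July 2013.
Administrative Delay Adjustment: +186 days → 21 January 2014.
Appellate Stay Credit: +341 days → 28 December 2014.
Prosecution Delay Deduction: −32 days → 26 November 2014.

November 26, 2014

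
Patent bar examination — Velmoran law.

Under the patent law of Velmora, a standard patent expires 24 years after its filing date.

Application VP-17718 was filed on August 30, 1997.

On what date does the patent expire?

Filing date + 24 years → 30 August 2021.

August 30, 2021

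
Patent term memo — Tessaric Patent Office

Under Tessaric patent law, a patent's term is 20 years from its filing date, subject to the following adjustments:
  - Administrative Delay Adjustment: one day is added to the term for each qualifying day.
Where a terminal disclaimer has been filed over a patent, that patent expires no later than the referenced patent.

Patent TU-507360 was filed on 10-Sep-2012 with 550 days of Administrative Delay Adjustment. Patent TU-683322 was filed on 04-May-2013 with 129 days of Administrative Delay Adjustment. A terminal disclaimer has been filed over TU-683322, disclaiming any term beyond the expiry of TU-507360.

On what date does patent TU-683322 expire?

Natural term of TU-683322:
  Base: filing + 20 years → 4 May 2033.
  Administrative Delay Adjustment: +129 days → 10 September 2033.
Expiry of referenced patent TU-507360:
  Base: filing + 20 years → 10 September 2032.
  Administrative Delay Adjustment: +550 days → 14 March 2034.
Terminal disclaimer: TU-683322 expires on the earlier of 10 September 2033 and 14 March 2034.

2033-09-10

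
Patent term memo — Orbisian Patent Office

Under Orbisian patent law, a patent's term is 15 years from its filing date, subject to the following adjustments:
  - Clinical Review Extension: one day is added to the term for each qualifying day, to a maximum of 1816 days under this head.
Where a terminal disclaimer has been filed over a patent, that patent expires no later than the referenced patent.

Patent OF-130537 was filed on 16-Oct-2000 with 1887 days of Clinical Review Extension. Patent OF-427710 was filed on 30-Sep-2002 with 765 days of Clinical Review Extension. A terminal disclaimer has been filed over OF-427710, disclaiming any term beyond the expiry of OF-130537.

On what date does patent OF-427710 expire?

Natural term of OF-427710:
  Base: filing + 15 years → 30 September 2017.
  Clinical Review Extension: 765 days (within the 1816-day cap) → +765 days → 4 November 2019.
Expiry of referenced patent OF-130537:
  Base: filing + 15 years → 16 October 2015.
  Clinical Review Extension: 1887 days claimed exceeds the 1816-day cap, so +1816 days → 5 October 2020.
Terminal disclaimer: OF-427710 expires on the earlier of 4 November 2019 and 5 October 2020.

2019-11-04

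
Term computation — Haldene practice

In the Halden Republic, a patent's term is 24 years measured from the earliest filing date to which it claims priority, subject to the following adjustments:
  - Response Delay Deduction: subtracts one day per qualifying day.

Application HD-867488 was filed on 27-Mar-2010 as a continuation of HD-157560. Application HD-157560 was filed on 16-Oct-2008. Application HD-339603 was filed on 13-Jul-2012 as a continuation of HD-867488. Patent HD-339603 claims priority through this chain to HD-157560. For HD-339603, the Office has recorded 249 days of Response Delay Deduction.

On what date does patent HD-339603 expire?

2032-02-10

Earliest priority filing: 16 October 2008.
Base term: 16 October 2008 + 24 years → 16 October 2032.
Response Delay Deduction: −249 days → 10 February 2032.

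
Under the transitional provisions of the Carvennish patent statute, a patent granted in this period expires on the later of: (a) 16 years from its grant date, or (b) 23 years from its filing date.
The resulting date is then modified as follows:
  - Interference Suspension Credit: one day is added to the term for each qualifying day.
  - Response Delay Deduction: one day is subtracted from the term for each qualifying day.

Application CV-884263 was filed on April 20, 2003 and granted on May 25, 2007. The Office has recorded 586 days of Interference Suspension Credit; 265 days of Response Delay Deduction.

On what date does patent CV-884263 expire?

(a) grant + 16 years → 25 May 2023.
(b) filing + 23 years → 20 April 2026.
Later of the two: 20 April 2026.
Interference Suspension Credit: +586 days → 27 November 2027.
Response Delay Deduction: −265 days → 7 March 2027.

March 7, 2027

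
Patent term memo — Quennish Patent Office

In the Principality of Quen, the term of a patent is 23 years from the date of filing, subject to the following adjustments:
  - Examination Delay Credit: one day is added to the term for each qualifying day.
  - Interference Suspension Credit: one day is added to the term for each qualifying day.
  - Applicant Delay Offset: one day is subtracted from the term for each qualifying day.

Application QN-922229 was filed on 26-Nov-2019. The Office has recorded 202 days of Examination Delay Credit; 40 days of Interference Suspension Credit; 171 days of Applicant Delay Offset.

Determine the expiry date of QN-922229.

Base term: filing date + 23 years → 26 November 2042.
Examination Delay Credit: +202 days → 16 June 2043.
Interference Suspension Credit: +40 days → 26 July 2043.
Applicant Delay Offset: −171 days → 5 February 2043.

February 5, 2043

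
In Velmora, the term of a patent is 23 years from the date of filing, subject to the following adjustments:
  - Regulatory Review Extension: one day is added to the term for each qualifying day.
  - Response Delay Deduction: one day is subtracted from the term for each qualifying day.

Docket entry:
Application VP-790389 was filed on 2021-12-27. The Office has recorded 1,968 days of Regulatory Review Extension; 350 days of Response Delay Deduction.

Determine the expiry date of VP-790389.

June 2, 2049

Base term: filing date + 23 years → 27 December 2044.
Regulatory Review Extension: +1968 days → 18 May 2050.
Response Delay Deduction: −350 days → 2 June 2049.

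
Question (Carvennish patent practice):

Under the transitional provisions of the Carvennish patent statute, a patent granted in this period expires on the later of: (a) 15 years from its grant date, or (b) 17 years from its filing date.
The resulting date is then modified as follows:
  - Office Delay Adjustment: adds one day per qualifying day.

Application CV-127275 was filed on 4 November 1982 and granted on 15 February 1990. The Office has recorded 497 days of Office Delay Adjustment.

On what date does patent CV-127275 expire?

(a) grant + 15 years → 15 February 2005.
(b) filing + 17 years → 4 November 1999.
Later of the two: 15 February 2005.
Office Delay Adjustment: +497 days → 27 June 2006.

June 27, 2006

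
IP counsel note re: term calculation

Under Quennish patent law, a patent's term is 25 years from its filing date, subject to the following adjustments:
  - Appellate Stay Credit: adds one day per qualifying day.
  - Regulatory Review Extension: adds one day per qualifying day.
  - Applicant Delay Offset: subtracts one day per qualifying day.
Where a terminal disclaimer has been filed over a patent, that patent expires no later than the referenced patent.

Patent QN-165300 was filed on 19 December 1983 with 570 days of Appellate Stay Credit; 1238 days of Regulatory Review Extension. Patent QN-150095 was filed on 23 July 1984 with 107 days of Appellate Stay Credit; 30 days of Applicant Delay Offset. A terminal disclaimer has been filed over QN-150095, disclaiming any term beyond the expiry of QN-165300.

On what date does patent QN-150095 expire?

October 8, 2009

Natural term of QN-150095:
  Base: filing + 25 years → 23 July 2009.
  Appellate Stay Credit: +107 days → 7 November 2009.
  Applicant Delay Offset: −30 days → 8 October 2009.
Expiry of referenced patent QN-165300:
  Base: filing + 25 years → 19 December 2008.
  Appellate Stay Credit: +570 days → 12 July 2010.
  Regulatory Review Extension: +1238 days → 1 December 2013.
Terminal disclaimer: QN-150095 expires on the earlier of 8 October 2009 and 1 December 2013.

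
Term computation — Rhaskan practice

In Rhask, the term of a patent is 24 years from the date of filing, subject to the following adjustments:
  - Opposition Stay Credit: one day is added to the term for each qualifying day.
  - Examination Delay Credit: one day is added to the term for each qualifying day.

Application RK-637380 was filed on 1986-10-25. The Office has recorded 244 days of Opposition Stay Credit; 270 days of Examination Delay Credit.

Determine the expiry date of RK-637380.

Base term: filing date + 24 years → 25 October 2010.
Opposition Stay Credit: +244 days → 26 June 2011.
Examination Delay Credit: +270 days → 22 March 2012.

March 22, 2012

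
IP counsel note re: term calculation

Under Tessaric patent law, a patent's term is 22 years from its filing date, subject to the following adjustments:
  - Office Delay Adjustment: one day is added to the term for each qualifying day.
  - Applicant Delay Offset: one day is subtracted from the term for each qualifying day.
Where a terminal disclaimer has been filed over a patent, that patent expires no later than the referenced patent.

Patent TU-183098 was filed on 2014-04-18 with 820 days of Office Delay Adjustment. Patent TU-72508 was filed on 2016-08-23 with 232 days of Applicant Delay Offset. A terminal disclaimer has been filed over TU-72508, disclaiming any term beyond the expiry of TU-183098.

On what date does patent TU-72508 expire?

Natural term of TU-72508:
  Base: filing + 22 years → 23 August 2038.
  Applicant Delay Offset: −232 days → 3 January 2038.
Expiry of referenced patent TU-183098:
  Base: filing + 22 years → 18 April 2036.
  Office Delay Adjustment: +820 days → 17 July 2038.
Terminal disclaimer: TU-72508 expires on the earlier of 3 January 2038 and 17 July 2038.

2038-01-03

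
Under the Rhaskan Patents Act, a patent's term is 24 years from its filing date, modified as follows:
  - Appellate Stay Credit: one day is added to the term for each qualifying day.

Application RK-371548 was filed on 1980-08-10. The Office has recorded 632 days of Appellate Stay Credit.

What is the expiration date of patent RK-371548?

Base term: filing date + 24 years → 10 August 2004.
Appellate Stay Credit: +632 days → 4 May 2006.

May 4, 2006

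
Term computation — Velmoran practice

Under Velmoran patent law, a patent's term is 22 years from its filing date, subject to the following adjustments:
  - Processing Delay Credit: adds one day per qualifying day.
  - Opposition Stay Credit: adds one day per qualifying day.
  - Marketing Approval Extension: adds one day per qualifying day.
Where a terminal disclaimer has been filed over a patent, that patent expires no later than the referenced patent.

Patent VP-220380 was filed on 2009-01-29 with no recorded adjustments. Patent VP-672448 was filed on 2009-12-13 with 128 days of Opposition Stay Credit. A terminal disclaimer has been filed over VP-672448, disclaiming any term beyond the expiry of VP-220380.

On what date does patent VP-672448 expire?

Natural term of VP-672448:
  Base: filing + 22 years → 13 December 2031.
  Opposition Stay Credit: +128 days → 19 April 2032.
Expiry of referenced patent VP-220380:
  Base: filing + 22 years → 29 January 2031.
Terminal disclaimer: VP-672448 expires on the earlier of 19 April 2032 and 29 January 2031.

2031-01-29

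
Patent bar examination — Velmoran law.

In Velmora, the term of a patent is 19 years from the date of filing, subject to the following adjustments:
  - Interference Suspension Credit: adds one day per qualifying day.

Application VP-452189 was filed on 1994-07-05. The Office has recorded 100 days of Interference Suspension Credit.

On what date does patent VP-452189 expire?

2013-10-13

Base term: filing date + 19 years → 5 July 2013.
Interference Suspension Credit: +100 days → 13 October 2013.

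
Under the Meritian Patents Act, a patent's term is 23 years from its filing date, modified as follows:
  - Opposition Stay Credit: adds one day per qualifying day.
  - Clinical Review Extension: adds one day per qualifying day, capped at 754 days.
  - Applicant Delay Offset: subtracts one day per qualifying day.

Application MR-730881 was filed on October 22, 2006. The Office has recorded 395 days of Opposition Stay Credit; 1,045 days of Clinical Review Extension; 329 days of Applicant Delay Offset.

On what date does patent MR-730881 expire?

Base term: filing date + 23 years → 22 October 2029.
Opposition Stay Credit: +395 days → 21 November 2030.
Clinical Review Extension: 1045 days claimed exceeds the 754-day cap, so +754 days → 14 December 2032.
Applicant Delay Offset: −329 days → 20 January 2032.

2032-01-20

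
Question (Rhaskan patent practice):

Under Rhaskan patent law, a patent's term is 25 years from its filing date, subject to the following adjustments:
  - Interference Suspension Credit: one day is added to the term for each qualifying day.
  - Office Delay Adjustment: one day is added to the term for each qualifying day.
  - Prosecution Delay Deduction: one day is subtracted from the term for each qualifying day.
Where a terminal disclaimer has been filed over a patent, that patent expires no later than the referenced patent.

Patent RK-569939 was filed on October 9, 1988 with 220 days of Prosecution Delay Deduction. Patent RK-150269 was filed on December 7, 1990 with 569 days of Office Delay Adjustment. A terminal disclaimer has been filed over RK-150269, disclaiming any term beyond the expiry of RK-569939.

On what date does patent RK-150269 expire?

2013-03-03

Natural term of RK-150269:
  Base: filing + 25 years → 7 December 2015.
  Office Delay Adjustment: +569 days → 28 June 2017.
Expiry of referenced patent RK-569939:
  Base: filing + 25 years → 9 October 2013.
  Prosecution Delay Deduction: −220 days → 3 March 2013.
Terminal disclaimer: RK-150269 expires on the earlier of 28 June 2017 and 3 March 2013.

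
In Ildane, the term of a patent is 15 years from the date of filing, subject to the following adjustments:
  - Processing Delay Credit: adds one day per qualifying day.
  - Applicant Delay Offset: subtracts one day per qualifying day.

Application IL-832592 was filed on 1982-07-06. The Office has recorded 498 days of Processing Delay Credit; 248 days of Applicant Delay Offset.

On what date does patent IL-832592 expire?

Base term: filing date + 15 years → 6 July 1997.
Processing Delay Credit: +498 days → 16 November 1998.
Applicant Delay Offset: −248 days → 13 March 1998.

March 13, 1998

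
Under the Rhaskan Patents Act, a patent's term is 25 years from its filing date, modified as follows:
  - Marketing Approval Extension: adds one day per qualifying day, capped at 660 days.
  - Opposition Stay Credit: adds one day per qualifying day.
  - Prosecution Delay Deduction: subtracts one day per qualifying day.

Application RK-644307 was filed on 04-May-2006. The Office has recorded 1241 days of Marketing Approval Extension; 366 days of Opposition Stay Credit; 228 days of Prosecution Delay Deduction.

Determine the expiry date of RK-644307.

Base term: filing date + 25 years → 4 May 2031.
Marketing Approval Extension: 1241 days claimed exceeds the 660-day cap, so +660 days → 22 February 2033.
Opposition Stay Credit: +366 days → 23 February 2034.
Prosecution Delay Deduction: −228 days → 10 July 2033.

July 10, 2033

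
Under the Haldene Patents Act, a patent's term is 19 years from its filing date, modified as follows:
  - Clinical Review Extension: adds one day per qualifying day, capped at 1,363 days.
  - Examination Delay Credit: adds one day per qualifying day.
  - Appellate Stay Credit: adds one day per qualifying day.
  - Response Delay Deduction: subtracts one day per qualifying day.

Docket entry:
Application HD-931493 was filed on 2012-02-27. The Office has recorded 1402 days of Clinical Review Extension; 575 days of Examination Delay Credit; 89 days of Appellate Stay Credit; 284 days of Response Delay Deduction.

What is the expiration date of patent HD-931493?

December 6, 2035

Base term: filing date + 19 years → 27 February 2031.
Clinical Review Extension: 1402 days claimed exceeds the 1363-day cap, so +1363 days → 21 November 2034.
Examination Delay Credit: +575 days → 18 June 2036.
Appellate Stay Credit: +89 days → 15 September 2036.
Response Delay Deduction: −284 days → 6 December 2035.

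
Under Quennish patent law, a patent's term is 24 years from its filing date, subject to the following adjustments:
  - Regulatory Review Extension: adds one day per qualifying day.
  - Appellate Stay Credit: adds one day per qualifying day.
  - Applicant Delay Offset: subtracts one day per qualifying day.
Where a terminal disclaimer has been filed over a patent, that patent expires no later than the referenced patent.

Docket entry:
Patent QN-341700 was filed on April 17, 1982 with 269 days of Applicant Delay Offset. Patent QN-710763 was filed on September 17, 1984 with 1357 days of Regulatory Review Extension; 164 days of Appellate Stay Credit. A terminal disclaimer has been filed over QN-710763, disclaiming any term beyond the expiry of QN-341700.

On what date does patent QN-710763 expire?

Natural term of QN-710763:
  Base: filing + 24 years → 17 September 2008.
  Regulatory Review Extension: +1357 days → 5 June 2012.
  Appellate Stay Credit: +164 days → 16 November 2012.
Expiry of referenced patent QN-341700:
  Base: filing + 24 years → 17 April 2006.
  Applicant Delay Offset: −269 days → 22 July 2005.
Terminal disclaimer: QN-710763 expires on the earlier of 16 November 2012 and 22 July 2005.

July 22, 2005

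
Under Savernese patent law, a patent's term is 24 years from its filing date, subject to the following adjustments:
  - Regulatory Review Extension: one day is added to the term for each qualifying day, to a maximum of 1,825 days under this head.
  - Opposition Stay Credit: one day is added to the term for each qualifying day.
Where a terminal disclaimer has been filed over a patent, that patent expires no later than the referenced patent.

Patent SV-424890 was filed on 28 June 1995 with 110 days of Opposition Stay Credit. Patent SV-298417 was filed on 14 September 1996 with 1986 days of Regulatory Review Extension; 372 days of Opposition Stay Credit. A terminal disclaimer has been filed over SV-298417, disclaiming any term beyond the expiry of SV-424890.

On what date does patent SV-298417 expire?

October 16, 2019

Natural term of SV-298417:
  Base: filing + 24 years → 14 September 2020.
  Regulatory Review Extension: 1986 days claimed exceeds the 1825-day cap, so +1825 days → 13 September 2025.
  Opposition Stay Credit: +372 days → 20 September 2026.
Expiry of referenced patent SV-424890:
  Base: filing + 24 years → 28 June 2019.
  Opposition Stay Credit: +110 days → 16 October 2019.
Terminal disclaimer: SV-298417 expires on the earlier of 20 September 2026 and 16 October 2019.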